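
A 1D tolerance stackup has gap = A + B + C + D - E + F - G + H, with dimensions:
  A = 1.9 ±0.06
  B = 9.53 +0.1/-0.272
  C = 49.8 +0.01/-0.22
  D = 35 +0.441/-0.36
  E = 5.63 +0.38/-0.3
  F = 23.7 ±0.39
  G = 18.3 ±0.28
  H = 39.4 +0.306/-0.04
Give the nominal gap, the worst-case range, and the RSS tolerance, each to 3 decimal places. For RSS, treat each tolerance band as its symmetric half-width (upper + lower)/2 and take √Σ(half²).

nominal=135.400 wc=[133.398,137.287] rss=0.767

Stack each dimension's contribution:
  +A: nom +1.900 → Σnom=1.900; wc +0.060/-0.060 → slack +0.060/-0.060; half-tol=0.060, Σhalf²=0.003600
  +B: nom +9.530 → Σnom=11.430; wc +0.100/-0.272 → slack +0.160/-0.332; half-tol=0.186, Σhalf²=0.038196
  +C: nom +49.800 → Σnom=61.230; wc +0.010/-0.220 → slack +0.170/-0.552; half-tol=0.115, Σhalf²=0.051421
  +D: nom +35.000 → Σnom=96.230; wc +0.441/-0.360 → slack +0.611/-0.912; half-tol=0.400, Σhalf²=0.211821
  -E: nom -5.630 → Σnom=90.600; wc +0.300/-0.380 → slack +0.911/-1.292; half-tol=0.340, Σhalf²=0.327421
  +F: nom +23.700 → Σnom=114.300; wc +0.390/-0.390 → slack +1.301/-1.682; half-tol=0.390, Σhalf²=0.479521
  -G: nom -18.300 → Σnom=96.000; wc +0.280/-0.280 → slack +1.581/-1.962; half-tol=0.280, Σhalf²=0.557921
  +H: nom +39.400 → Σnom=135.400; wc +0.306/-0.040 → slack +1.887/-2.002; half-tol=0.173, Σhalf²=0.587850
Nominal = 135.400. Worst-case = [135.400 - 2.002, 135.400 + 1.887] = [133.398, 137.287]. RSS = √0.587850 = 0.767.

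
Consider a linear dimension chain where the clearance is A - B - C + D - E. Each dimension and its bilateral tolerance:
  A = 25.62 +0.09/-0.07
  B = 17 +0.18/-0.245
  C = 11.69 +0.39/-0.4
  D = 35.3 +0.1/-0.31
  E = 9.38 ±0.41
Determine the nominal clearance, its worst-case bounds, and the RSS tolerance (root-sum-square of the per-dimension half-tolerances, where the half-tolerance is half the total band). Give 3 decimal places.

nominal=22.850 wc=[21.490,24.095] rss=0.646

Stack each dimension's contribution:
  +A: nom +25.620 → Σnom=25.620; wc +0.090/-0.070 → slack +0.090/-0.070; half-tol=0.080, Σhalf²=0.006400
  -B: nom -17.000 → Σnom=8.620; wc +0.245/-0.180 → slack +0.335/-0.250; half-tol=0.212, Σhalf²=0.051556
  -C: nom -11.690 → Σnom=-3.070; wc +0.400/-0.390 → slack +0.735/-0.640; half-tol=0.395, Σhalf²=0.207581
  +D: nom +35.300 → Σnom=32.230; wc +0.100/-0.310 → slack +0.835/-0.950; half-tol=0.205, Σhalf²=0.249606
  -E: nom -9.380 → Σnom=22.850; wc +0.410/-0.410 → slack +1.245/-1.360; half-tol=0.410, Σhalf²=0.417706
Nominal = 22.850. Worst-case = [22.850 - 1.360, 22.850 + 1.245] = [21.490, 24.095]. RSS = √0.417706 = 0.646.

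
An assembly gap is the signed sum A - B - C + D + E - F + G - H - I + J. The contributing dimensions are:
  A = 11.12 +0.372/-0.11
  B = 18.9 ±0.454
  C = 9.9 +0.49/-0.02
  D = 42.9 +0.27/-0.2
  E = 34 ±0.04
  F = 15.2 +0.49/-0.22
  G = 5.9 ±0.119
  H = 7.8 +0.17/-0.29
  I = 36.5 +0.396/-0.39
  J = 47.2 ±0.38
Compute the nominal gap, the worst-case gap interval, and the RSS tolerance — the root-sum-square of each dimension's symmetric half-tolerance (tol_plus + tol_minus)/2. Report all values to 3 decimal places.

nominal=52.820 wc=[49.971,55.375] rss=0.937

Stack each dimension's contribution:
  +A: nom +11.120 → Σnom=11.120; wc +0.372/-0.110 → slack +0.372/-0.110; half-tol=0.241, Σhalf²=0.058081
  -B: nom -18.900 → Σnom=-7.780; wc +0.454/-0.454 → slack +0.826/-0.564; half-tol=0.454, Σhalf²=0.264197
  -C: nom -9.900 → Σnom=-17.680; wc +0.020/-0.490 → slack +0.846/-1.054; half-tol=0.255, Σhalf²=0.329222
  +D: nom +42.900 → Σnom=25.220; wc +0.270/-0.200 → slack +1.116/-1.254; half-tol=0.235, Σhalf²=0.384447
  +E: nom +34.000 → Σnom=59.220; wc +0.040/-0.040 → slack +1.156/-1.294; half-tol=0.040, Σhalf²=0.386047
  -F: nom -15.200 → Σnom=44.020; wc +0.220/-0.490 → slack +1.376/-1.784; half-tol=0.355, Σhalf²=0.512072
  +G: nom +5.900 → Σnom=49.920; wc +0.119/-0.119 → slack +1.495/-1.903; half-tol=0.119, Σhalf²=0.526233
  -H: nom -7.800 → Σnom=42.120; wc +0.290/-0.170 → slack +1.785/-2.073; half-tol=0.230, Σhalf²=0.579133
  -I: nom -36.500 → Σnom=5.620; wc +0.390/-0.396 → slack +2.175/-2.469; half-tol=0.393, Σhalf²=0.733582
  +J: nom +47.200 → Σnom=52.820; wc +0.380/-0.380 → slack +2.555/-2.849; half-tol=0.380, Σhalf²=0.877982
Nominal = 52.820. Worst-case = [52.820 - 2.849, 52.820 + 2.555] = [49.971, 55.375]. RSS = √0.877982 = 0.937.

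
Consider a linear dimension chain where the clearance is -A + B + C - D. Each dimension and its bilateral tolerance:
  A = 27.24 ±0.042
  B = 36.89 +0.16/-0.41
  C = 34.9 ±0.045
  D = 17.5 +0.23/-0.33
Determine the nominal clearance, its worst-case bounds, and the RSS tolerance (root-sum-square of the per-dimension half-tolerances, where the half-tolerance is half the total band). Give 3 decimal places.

Stack each dimension's contribution:
  -A: nom -27.240 → Σnom=-27.240; wc +0.042/-0.042 → slack +0.042/-0.042; half-tol=0.042, Σhalf²=0.001764
  +B: nom +36.890 → Σnom=9.650; wc +0.160/-0.410 → slack +0.202/-0.452; half-tol=0.285, Σhalf²=0.082989
  +C: nom +34.900 → Σnom=44.550; wc +0.045/-0.045 → slack +0.247/-0.497; half-tol=0.045, Σhalf²=0.085014
  -D: nom -17.500 → Σnom=27.050; wc +0.330/-0.230 → slack +0.577/-0.727; half-tol=0.280, Σhalf²=0.163414
Nominal = 27.050. Worst-case = [27.050 - 0.727, 27.050 + 0.577] = [26.323, 27.627]. RSS = √0.163414 = 0.404.

nominal=27.050 wc=[26.323,27.627] rss=0.404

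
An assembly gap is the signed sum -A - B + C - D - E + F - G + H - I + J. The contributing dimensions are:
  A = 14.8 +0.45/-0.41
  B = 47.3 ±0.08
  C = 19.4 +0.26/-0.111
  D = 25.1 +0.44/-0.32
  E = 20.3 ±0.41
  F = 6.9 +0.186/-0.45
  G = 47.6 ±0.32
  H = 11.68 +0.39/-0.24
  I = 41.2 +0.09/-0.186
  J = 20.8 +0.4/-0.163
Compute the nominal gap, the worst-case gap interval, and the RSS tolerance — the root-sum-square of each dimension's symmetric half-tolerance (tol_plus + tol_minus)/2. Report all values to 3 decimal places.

Stack each dimension's contribution:
  -A: nom -14.800 → Σnom=-14.800; wc +0.410/-0.450 → slack +0.410/-0.450; half-tol=0.430, Σhalf²=0.184900
  -B: nom -47.300 → Σnom=-62.100; wc +0.080/-0.080 → slack +0.490/-0.530; half-tol=0.080, Σhalf²=0.191300
  +C: nom +19.400 → Σnom=-42.700; wc +0.260/-0.111 → slack +0.750/-0.641; half-tol=0.185, Σhalf²=0.225710
  -D: nom -25.100 → Σnom=-67.800; wc +0.320/-0.440 → slack +1.070/-1.081; half-tol=0.380, Σhalf²=0.370110
  -E: nom -20.300 → Σnom=-88.100; wc +0.410/-0.410 → slack +1.480/-1.491; half-tol=0.410, Σhalf²=0.538210
  +F: nom +6.900 → Σnom=-81.200; wc +0.186/-0.450 → slack +1.666/-1.941; half-tol=0.318, Σhalf²=0.639334
  -G: nom -47.600 → Σnom=-128.800; wc +0.320/-0.320 → slack +1.986/-2.261; half-tol=0.320, Σhalf²=0.741734
  +H: nom +11.680 → Σnom=-117.120; wc +0.390/-0.240 → slack +2.376/-2.501; half-tol=0.315, Σhalf²=0.840959
  -I: nom -41.200 → Σnom=-158.320; wc +0.186/-0.090 → slack +2.562/-2.591; half-tol=0.138, Σhalf²=0.860003
  +J: nom +20.800 → Σnom=-137.520; wc +0.400/-0.163 → slack +2.962/-2.754; half-tol=0.282, Σhalf²=0.939245
Nominal = -137.520. Worst-case = [-137.520 - 2.754, -137.520 + 2.962] = [-140.274, -134.558]. RSS = √0.939245 = 0.969.

nominal=-137.520 wc=[-140.274,-134.558] rss=0.969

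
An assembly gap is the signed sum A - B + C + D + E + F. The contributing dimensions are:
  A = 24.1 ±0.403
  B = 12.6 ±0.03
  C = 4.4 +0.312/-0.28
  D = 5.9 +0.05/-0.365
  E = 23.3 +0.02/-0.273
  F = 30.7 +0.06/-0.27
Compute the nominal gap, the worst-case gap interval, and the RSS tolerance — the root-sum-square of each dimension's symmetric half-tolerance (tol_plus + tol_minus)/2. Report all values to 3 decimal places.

Stack each dimension's contribution:
  +A: nom +24.100 → Σnom=24.100; wc +0.403/-0.403 → slack +0.403/-0.403; half-tol=0.403, Σhalf²=0.162409
  -B: nom -12.600 → Σnom=11.500; wc +0.030/-0.030 → slack +0.433/-0.433; half-tol=0.030, Σhalf²=0.163309
  +C: nom +4.400 → Σnom=15.900; wc +0.312/-0.280 → slack +0.745/-0.713; half-tol=0.296, Σhalf²=0.250925
  +D: nom +5.900 → Σnom=21.800; wc +0.050/-0.365 → slack +0.795/-1.078; half-tol=0.207, Σhalf²=0.293981
  +E: nom +23.300 → Σnom=45.100; wc +0.020/-0.273 → slack +0.815/-1.351; half-tol=0.147, Σhalf²=0.315444
  +F: nom +30.700 → Σnom=75.800; wc +0.060/-0.270 → slack +0.875/-1.621; half-tol=0.165, Σhalf²=0.342669
Nominal = 75.800. Worst-case = [75.800 - 1.621, 75.800 + 0.875] = [74.179, 76.675]. RSS = √0.342669 = 0.585.

nominal=75.800 wc=[74.179,76.675] rss=0.585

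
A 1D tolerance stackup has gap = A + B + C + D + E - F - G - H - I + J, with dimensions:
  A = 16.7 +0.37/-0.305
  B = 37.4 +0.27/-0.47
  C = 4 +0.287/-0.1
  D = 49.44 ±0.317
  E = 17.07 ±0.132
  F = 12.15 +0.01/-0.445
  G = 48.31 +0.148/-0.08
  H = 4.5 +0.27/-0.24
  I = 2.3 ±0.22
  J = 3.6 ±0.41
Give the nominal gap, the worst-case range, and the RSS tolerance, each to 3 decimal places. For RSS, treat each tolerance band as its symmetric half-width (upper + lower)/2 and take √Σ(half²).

nominal=60.950 wc=[58.568,63.721] rss=0.867

Stack each dimension's contribution:
  +A: nom +16.700 → Σnom=16.700; wc +0.370/-0.305 → slack +0.370/-0.305; half-tol=0.338, Σhalf²=0.113906
  +B: nom +37.400 → Σnom=54.100; wc +0.270/-0.470 → slack +0.640/-0.775; half-tol=0.370, Σhalf²=0.250806
  +C: nom +4.000 → Σnom=58.100; wc +0.287/-0.100 → slack +0.927/-0.875; half-tol=0.194, Σhalf²=0.288249
  +D: nom +49.440 → Σnom=107.540; wc +0.317/-0.317 → slack +1.244/-1.192; half-tol=0.317, Σhalf²=0.388738
  +E: nom +17.070 → Σnom=124.610; wc +0.132/-0.132 → slack +1.376/-1.324; half-tol=0.132, Σhalf²=0.406162
  -F: nom -12.150 → Σnom=112.460; wc +0.445/-0.010 → slack +1.821/-1.334; half-tol=0.228, Σhalf²=0.457918
  -G: nom -48.310 → Σnom=64.150; wc +0.080/-0.148 → slack +1.901/-1.482; half-tol=0.114, Σhalf²=0.470914
  -H: nom -4.500 → Σnom=59.650; wc +0.240/-0.270 → slack +2.141/-1.752; half-tol=0.255, Σhalf²=0.535939
  -I: nom -2.300 → Σnom=57.350; wc +0.220/-0.220 → slack +2.361/-1.972; half-tol=0.220, Σhalf²=0.584339
  +J: nom +3.600 → Σnom=60.950; wc +0.410/-0.410 → slack +2.771/-2.382; half-tol=0.410, Σhalf²=0.752439
Nominal = 60.950. Worst-case = [60.950 - 2.382, 60.950 + 2.771] = [58.568, 63.721]. RSS = √0.752439 = 0.867.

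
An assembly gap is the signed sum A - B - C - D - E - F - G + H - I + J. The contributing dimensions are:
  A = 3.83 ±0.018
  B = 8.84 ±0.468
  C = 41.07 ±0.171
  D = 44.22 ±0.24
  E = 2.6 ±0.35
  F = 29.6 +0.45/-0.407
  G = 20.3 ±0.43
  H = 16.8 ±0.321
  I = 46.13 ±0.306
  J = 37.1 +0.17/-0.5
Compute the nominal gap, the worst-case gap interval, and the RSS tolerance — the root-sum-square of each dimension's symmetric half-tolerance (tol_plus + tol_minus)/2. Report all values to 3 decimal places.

Stack each dimension's contribution:
  +A: nom +3.830 → Σnom=3.830; wc +0.018/-0.018 → slack +0.018/-0.018; half-tol=0.018, Σhalf²=0.000324
  -B: nom -8.840 → Σnom=-5.010; wc +0.468/-0.468 → slack +0.486/-0.486; half-tol=0.468, Σhalf²=0.219348
  -C: nom -41.070 → Σnom=-46.080; wc +0.171/-0.171 → slack +0.657/-0.657; half-tol=0.171, Σhalf²=0.248589
  -D: nom -44.220 → Σnom=-90.300; wc +0.240/-0.240 → slack +0.897/-0.897; half-tol=0.240, Σhalf²=0.306189
  -E: nom -2.600 → Σnom=-92.900; wc +0.350/-0.350 → slack +1.247/-1.247; half-tol=0.350, Σhalf²=0.428689
  -F: nom -29.600 → Σnom=-122.500; wc +0.407/-0.450 → slack +1.654/-1.697; half-tol=0.428, Σhalf²=0.612301
  -G: nom -20.300 → Σnom=-142.800; wc +0.430/-0.430 → slack +2.084/-2.127; half-tol=0.430, Σhalf²=0.797201
  +H: nom +16.800 → Σnom=-126.000; wc +0.321/-0.321 → slack +2.405/-2.448; half-tol=0.321, Σhalf²=0.900242
  -I: nom -46.130 → Σnom=-172.130; wc +0.306/-0.306 → slack +2.711/-2.754; half-tol=0.306, Σhalf²=0.993878
  +J: nom +37.100 → Σnom=-135.030; wc +0.170/-0.500 → slack +2.881/-3.254; half-tol=0.335, Σhalf²=1.106103
Nominal = -135.030. Worst-case = [-135.030 - 3.254, -135.030 + 2.881] = [-138.284, -132.149]. RSS = √1.106103 = 1.052.

nominal=-135.030 wc=[-138.284,-132.149] rss=1.052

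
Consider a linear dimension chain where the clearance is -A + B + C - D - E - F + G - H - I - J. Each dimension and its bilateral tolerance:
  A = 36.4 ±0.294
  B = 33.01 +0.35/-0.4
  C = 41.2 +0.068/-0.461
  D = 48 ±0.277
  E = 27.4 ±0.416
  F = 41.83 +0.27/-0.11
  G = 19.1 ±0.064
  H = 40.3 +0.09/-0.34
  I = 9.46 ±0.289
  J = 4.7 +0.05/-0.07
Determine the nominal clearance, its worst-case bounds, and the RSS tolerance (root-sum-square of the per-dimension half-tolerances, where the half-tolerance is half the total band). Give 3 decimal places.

nominal=-114.780 wc=[-117.391,-112.502] rss=0.849

Stack each dimension's contribution:
  -A: nom -36.400 → Σnom=-36.400; wc +0.294/-0.294 → slack +0.294/-0.294; half-tol=0.294, Σhalf²=0.086436
  +B: nom +33.010 → Σnom=-3.390; wc +0.350/-0.400 → slack +0.644/-0.694; half-tol=0.375, Σhalf²=0.227061
  +C: nom +41.200 → Σnom=37.810; wc +0.068/-0.461 → slack +0.712/-1.155; half-tol=0.265, Σhalf²=0.297021
  -D: nom -48.000 → Σnom=-10.190; wc +0.277/-0.277 → slack +0.989/-1.432; half-tol=0.277, Σhalf²=0.373750
  -E: nom -27.400 → Σnom=-37.590; wc +0.416/-0.416 → slack +1.405/-1.848; half-tol=0.416, Σhalf²=0.546806
  -F: nom -41.830 → Σnom=-79.420; wc +0.110/-0.270 → slack +1.515/-2.118; half-tol=0.190, Σhalf²=0.582906
  +G: nom +19.100 → Σnom=-60.320; wc +0.064/-0.064 → slack +1.579/-2.182; half-tol=0.064, Σhalf²=0.587002
  -H: nom -40.300 → Σnom=-100.620; wc +0.340/-0.090 → slack +1.919/-2.272; half-tol=0.215, Σhalf²=0.633227
  -I: nom -9.460 → Σnom=-110.080; wc +0.289/-0.289 → slack +2.208/-2.561; half-tol=0.289, Σhalf²=0.716748
  -J: nom -4.700 → Σnom=-114.780; wc +0.070/-0.050 → slack +2.278/-2.611; half-tol=0.060, Σhalf²=0.720348
Nominal = -114.780. Worst-case = [-114.780 - 2.611, -114.780 + 2.278] = [-117.391, -112.502]. RSS = √0.720348 = 0.849.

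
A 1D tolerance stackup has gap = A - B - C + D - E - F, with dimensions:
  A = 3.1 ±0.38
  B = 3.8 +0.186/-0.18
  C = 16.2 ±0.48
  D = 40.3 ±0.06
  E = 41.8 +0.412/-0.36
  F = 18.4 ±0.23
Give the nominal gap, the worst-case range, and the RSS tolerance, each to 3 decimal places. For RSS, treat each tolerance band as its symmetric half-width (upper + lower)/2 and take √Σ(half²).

Stack each dimension's contribution:
  +A: nom +3.100 → Σnom=3.100; wc +0.380/-0.380 → slack +0.380/-0.380; half-tol=0.380, Σhalf²=0.144400
  -B: nom -3.800 → Σnom=-0.700; wc +0.180/-0.186 → slack +0.560/-0.566; half-tol=0.183, Σhalf²=0.177889
  -C: nom -16.200 → Σnom=-16.900; wc +0.480/-0.480 → slack +1.040/-1.046; half-tol=0.480, Σhalf²=0.408289
  +D: nom +40.300 → Σnom=23.400; wc +0.060/-0.060 → slack +1.100/-1.106; half-tol=0.060, Σhalf²=0.411889
  -E: nom -41.800 → Σnom=-18.400; wc +0.360/-0.412 → slack +1.460/-1.518; half-tol=0.386, Σhalf²=0.560885
  -F: nom -18.400 → Σnom=-36.800; wc +0.230/-0.230 → slack +1.690/-1.748; half-tol=0.230, Σhalf²=0.613785
Nominal = -36.800. Worst-case = [-36.800 - 1.748, -36.800 + 1.690] = [-38.548, -35.110]. RSS = √0.613785 = 0.783.

nominal=-36.800 wc=[-38.548,-35.110] rss=0.783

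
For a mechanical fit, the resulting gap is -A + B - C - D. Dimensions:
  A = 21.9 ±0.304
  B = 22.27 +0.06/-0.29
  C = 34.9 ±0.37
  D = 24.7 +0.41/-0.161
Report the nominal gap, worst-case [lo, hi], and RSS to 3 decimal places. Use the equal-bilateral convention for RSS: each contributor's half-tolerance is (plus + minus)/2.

Stack each dimension's contribution:
  -A: nom -21.900 → Σnom=-21.900; wc +0.304/-0.304 → slack +0.304/-0.304; half-tol=0.304, Σhalf²=0.092416
  +B: nom +22.270 → Σnom=0.370; wc +0.060/-0.290 → slack +0.364/-0.594; half-tol=0.175, Σhalf²=0.123041
  -C: nom -34.900 → Σnom=-34.530; wc +0.370/-0.370 → slack +0.734/-0.964; half-tol=0.370, Σhalf²=0.259941
  -D: nom -24.700 → Σnom=-59.230; wc +0.161/-0.410 → slack +0.895/-1.374; half-tol=0.285, Σhalf²=0.341451
Nominal = -59.230. Worst-case = [-59.230 - 1.374, -59.230 + 0.895] = [-60.604, -58.335]. RSS = √0.341451 = 0.584.

nominal=-59.230 wc=[-60.604,-58.335] rss=0.584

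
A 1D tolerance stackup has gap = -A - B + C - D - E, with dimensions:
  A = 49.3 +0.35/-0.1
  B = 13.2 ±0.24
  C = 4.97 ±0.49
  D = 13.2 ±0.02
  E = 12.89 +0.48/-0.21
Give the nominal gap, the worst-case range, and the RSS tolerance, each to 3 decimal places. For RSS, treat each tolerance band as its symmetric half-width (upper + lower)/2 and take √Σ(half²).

nominal=-83.620 wc=[-85.200,-82.560] rss=0.684

Stack each dimension's contribution:
  -A: nom -49.300 → Σnom=-49.300; wc +0.100/-0.350 → slack +0.100/-0.350; half-tol=0.225, Σhalf²=0.050625
  -B: nom -13.200 → Σnom=-62.500; wc +0.240/-0.240 → slack +0.340/-0.590; half-tol=0.240, Σhalf²=0.108225
  +C: nom +4.970 → Σnom=-57.530; wc +0.490/-0.490 → slack +0.830/-1.080; half-tol=0.490, Σhalf²=0.348325
  -D: nom -13.200 → Σnom=-70.730; wc +0.020/-0.020 → slack +0.850/-1.100; half-tol=0.020, Σhalf²=0.348725
  -E: nom -12.890 → Σnom=-83.620; wc +0.210/-0.480 → slack +1.060/-1.580; half-tol=0.345, Σhalf²=0.467750
Nominal = -83.620. Worst-case = [-83.620 - 1.580, -83.620 + 1.060] = [-85.200, -82.560]. RSS = √0.467750 = 0.684.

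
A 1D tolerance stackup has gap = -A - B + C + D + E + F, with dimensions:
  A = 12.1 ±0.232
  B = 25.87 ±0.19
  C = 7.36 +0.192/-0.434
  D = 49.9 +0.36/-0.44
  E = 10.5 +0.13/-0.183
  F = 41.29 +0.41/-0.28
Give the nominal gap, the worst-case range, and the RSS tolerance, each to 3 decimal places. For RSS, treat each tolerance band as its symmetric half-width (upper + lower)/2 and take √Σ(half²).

nominal=71.080 wc=[69.321,72.594] rss=0.701

Stack each dimension's contribution:
  -A: nom -12.100 → Σnom=-12.100; wc +0.232/-0.232 → slack +0.232/-0.232; half-tol=0.232, Σhalf²=0.053824
  -B: nom -25.870 → Σnom=-37.970; wc +0.190/-0.190 → slack +0.422/-0.422; half-tol=0.190, Σhalf²=0.089924
  +C: nom +7.360 → Σnom=-30.610; wc +0.192/-0.434 → slack +0.614/-0.856; half-tol=0.313, Σhalf²=0.187893
  +D: nom +49.900 → Σnom=19.290; wc +0.360/-0.440 → slack +0.974/-1.296; half-tol=0.400, Σhalf²=0.347893
  +E: nom +10.500 → Σnom=29.790; wc +0.130/-0.183 → slack +1.104/-1.479; half-tol=0.157, Σhalf²=0.372385
  +F: nom +41.290 → Σnom=71.080; wc +0.410/-0.280 → slack +1.514/-1.759; half-tol=0.345, Σhalf²=0.491410
Nominal = 71.080. Worst-case = [71.080 - 1.759, 71.080 + 1.514] = [69.321, 72.594]. RSS = √0.491410 = 0.701.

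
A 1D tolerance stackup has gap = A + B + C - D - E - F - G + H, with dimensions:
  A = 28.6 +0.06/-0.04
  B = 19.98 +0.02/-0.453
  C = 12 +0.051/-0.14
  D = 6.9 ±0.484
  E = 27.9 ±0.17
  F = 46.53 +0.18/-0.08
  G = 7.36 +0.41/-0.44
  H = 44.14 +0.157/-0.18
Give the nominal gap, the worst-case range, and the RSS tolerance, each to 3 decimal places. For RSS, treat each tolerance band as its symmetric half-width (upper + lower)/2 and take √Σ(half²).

Stack each dimension's contribution:
  +A: nom +28.600 → Σnom=28.600; wc +0.060/-0.040 → slack +0.060/-0.040; half-tol=0.050, Σhalf²=0.002500
  +B: nom +19.980 → Σnom=48.580; wc +0.020/-0.453 → slack +0.080/-0.493; half-tol=0.237, Σhalf²=0.058432
  +C: nom +12.000 → Σnom=60.580; wc +0.051/-0.140 → slack +0.131/-0.633; half-tol=0.096, Σhalf²=0.067553
  -D: nom -6.900 → Σnom=53.680; wc +0.484/-0.484 → slack +0.615/-1.117; half-tol=0.484, Σhalf²=0.301809
  -E: nom -27.900 → Σnom=25.780; wc +0.170/-0.170 → slack +0.785/-1.287; half-tol=0.170, Σhalf²=0.330709
  -F: nom -46.530 → Σnom=-20.750; wc +0.080/-0.180 → slack +0.865/-1.467; half-tol=0.130, Σhalf²=0.347609
  -G: nom -7.360 → Σnom=-28.110; wc +0.440/-0.410 → slack +1.305/-1.877; half-tol=0.425, Σhalf²=0.528234
  +H: nom +44.140 → Σnom=16.030; wc +0.157/-0.180 → slack +1.462/-2.057; half-tol=0.168, Σhalf²=0.556626
Nominal = 16.030. Worst-case = [16.030 - 2.057, 16.030 + 1.462] = [13.973, 17.492]. RSS = √0.556626 = 0.746.

nominal=16.030 wc=[13.973,17.492] rss=0.746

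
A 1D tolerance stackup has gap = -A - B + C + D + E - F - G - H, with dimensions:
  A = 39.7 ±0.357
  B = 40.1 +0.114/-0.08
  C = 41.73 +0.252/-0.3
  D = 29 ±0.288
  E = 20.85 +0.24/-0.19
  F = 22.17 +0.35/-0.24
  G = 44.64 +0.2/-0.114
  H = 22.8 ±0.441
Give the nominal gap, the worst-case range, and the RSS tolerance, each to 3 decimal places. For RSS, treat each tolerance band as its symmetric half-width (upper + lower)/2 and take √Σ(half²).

Stack each dimension's contribution:
  -A: nom -39.700 → Σnom=-39.700; wc +0.357/-0.357 → slack +0.357/-0.357; half-tol=0.357, Σhalf²=0.127449
  -B: nom -40.100 → Σnom=-79.800; wc +0.080/-0.114 → slack +0.437/-0.471; half-tol=0.097, Σhalf²=0.136858
  +C: nom +41.730 → Σnom=-38.070; wc +0.252/-0.300 → slack +0.689/-0.771; half-tol=0.276, Σhalf²=0.213034
  +D: nom +29.000 → Σnom=-9.070; wc +0.288/-0.288 → slack +0.977/-1.059; half-tol=0.288, Σhalf²=0.295978
  +E: nom +20.850 → Σnom=11.780; wc +0.240/-0.190 → slack +1.217/-1.249; half-tol=0.215, Σhalf²=0.342203
  -F: nom -22.170 → Σnom=-10.390; wc +0.240/-0.350 → slack +1.457/-1.599; half-tol=0.295, Σhalf²=0.429228
  -G: nom -44.640 → Σnom=-55.030; wc +0.114/-0.200 → slack +1.571/-1.799; half-tol=0.157, Σhalf²=0.453877
  -H: nom -22.800 → Σnom=-77.830; wc +0.441/-0.441 → slack +2.012/-2.240; half-tol=0.441, Σhalf²=0.648358
Nominal = -77.830. Worst-case = [-77.830 - 2.240, -77.830 + 2.012] = [-80.070, -75.818]. RSS = √0.648358 = 0.805.

nominal=-77.830 wc=[-80.070,-75.818] rss=0.805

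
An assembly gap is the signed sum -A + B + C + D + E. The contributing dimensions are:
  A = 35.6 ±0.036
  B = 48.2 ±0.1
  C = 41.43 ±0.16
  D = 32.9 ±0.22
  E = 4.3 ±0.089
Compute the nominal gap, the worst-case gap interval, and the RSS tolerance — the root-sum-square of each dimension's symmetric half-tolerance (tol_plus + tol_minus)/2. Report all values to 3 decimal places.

nominal=91.230 wc=[90.625,91.835] rss=0.305

Stack each dimension's contribution:
  -A: nom -35.600 → Σnom=-35.600; wc +0.036/-0.036 → slack +0.036/-0.036; half-tol=0.036, Σhalf²=0.001296
  +B: nom +48.200 → Σnom=12.600; wc +0.100/-0.100 → slack +0.136/-0.136; half-tol=0.100, Σhalf²=0.011296
  +C: nom +41.430 → Σnom=54.030; wc +0.160/-0.160 → slack +0.296/-0.296; half-tol=0.160, Σhalf²=0.036896
  +D: nom +32.900 → Σnom=86.930; wc +0.220/-0.220 → slack +0.516/-0.516; half-tol=0.220, Σhalf²=0.085296
  +E: nom +4.300 → Σnom=91.230; wc +0.089/-0.089 → slack +0.605/-0.605; half-tol=0.089, Σhalf²=0.093217
Nominal = 91.230. Worst-case = [91.230 - 0.605, 91.230 + 0.605] = [90.625, 91.835]. RSS = √0.093217 = 0.305.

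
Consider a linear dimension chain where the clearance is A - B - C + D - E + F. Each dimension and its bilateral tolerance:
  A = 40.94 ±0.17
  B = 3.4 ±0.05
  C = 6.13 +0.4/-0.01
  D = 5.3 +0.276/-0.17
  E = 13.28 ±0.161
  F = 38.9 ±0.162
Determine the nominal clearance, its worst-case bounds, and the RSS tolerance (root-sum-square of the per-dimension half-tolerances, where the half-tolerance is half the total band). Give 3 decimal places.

Stack each dimension's contribution:
  +A: nom +40.940 → Σnom=40.940; wc +0.170/-0.170 → slack +0.170/-0.170; half-tol=0.170, Σhalf²=0.028900
  -B: nom -3.400 → Σnom=37.540; wc +0.050/-0.050 → slack +0.220/-0.220; half-tol=0.050, Σhalf²=0.031400
  -C: nom -6.130 → Σnom=31.410; wc +0.010/-0.400 → slack +0.230/-0.620; half-tol=0.205, Σhalf²=0.073425
  +D: nom +5.300 → Σnom=36.710; wc +0.276/-0.170 → slack +0.506/-0.790; half-tol=0.223, Σhalf²=0.123154
  -E: nom -13.280 → Σnom=23.430; wc +0.161/-0.161 → slack +0.667/-0.951; half-tol=0.161, Σhalf²=0.149075
  +F: nom +38.900 → Σnom=62.330; wc +0.162/-0.162 → slack +0.829/-1.113; half-tol=0.162, Σhalf²=0.175319
Nominal = 62.330. Worst-case = [62.330 - 1.113, 62.330 + 0.829] = [61.217, 63.159]. RSS = √0.175319 = 0.419.

nominal=62.330 wc=[61.217,63.159] rss=0.419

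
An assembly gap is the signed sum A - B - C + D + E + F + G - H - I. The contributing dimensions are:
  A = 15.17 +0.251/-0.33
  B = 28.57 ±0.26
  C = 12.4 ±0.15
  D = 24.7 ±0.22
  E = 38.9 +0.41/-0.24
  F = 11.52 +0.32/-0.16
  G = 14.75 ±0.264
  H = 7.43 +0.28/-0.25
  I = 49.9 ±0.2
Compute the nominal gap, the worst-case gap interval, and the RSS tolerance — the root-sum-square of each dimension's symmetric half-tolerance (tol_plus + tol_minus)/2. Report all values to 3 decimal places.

Stack each dimension's contribution:
  +A: nom +15.170 → Σnom=15.170; wc +0.251/-0.330 → slack +0.251/-0.330; half-tol=0.290, Σhalf²=0.084390
  -B: nom -28.570 → Σnom=-13.400; wc +0.260/-0.260 → slack +0.511/-0.590; half-tol=0.260, Σhalf²=0.151990
  -C: nom -12.400 → Σnom=-25.800; wc +0.150/-0.150 → slack +0.661/-0.740; half-tol=0.150, Σhalf²=0.174490
  +D: nom +24.700 → Σnom=-1.100; wc +0.220/-0.220 → slack +0.881/-0.960; half-tol=0.220, Σhalf²=0.222890
  +E: nom +38.900 → Σnom=37.800; wc +0.410/-0.240 → slack +1.291/-1.200; half-tol=0.325, Σhalf²=0.328515
  +F: nom +11.520 → Σnom=49.320; wc +0.320/-0.160 → slack +1.611/-1.360; half-tol=0.240, Σhalf²=0.386115
  +G: nom +14.750 → Σnom=64.070; wc +0.264/-0.264 → slack +1.875/-1.624; half-tol=0.264, Σhalf²=0.455811
  -H: nom -7.430 → Σnom=56.640; wc +0.250/-0.280 → slack +2.125/-1.904; half-tol=0.265, Σhalf²=0.526036
  -I: nom -49.900 → Σnom=6.740; wc +0.200/-0.200 → slack +2.325/-2.104; half-tol=0.200, Σhalf²=0.566036
Nominal = 6.740. Worst-case = [6.740 - 2.104, 6.740 + 2.325] = [4.636, 9.065]. RSS = √0.566036 = 0.752.

nominal=6.740 wc=[4.636,9.065] rss=0.752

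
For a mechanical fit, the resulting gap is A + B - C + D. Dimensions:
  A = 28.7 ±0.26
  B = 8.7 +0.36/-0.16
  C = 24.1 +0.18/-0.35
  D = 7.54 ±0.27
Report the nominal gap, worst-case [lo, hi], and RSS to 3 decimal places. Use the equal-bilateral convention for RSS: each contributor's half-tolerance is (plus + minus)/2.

Stack each dimension's contribution:
  +A: nom +28.700 → Σnom=28.700; wc +0.260/-0.260 → slack +0.260/-0.260; half-tol=0.260, Σhalf²=0.067600
  +B: nom +8.700 → Σnom=37.400; wc +0.360/-0.160 → slack +0.620/-0.420; half-tol=0.260, Σhalf²=0.135200
  -C: nom -24.100 → Σnom=13.300; wc +0.350/-0.180 → slack +0.970/-0.600; half-tol=0.265, Σhalf²=0.205425
  +D: nom +7.540 → Σnom=20.840; wc +0.270/-0.270 → slack +1.240/-0.870; half-tol=0.270, Σhalf²=0.278325
Nominal = 20.840. Worst-case = [20.840 - 0.870, 20.840 + 1.240] = [19.970, 22.080]. RSS = √0.278325 = 0.528.

nominal=20.840 wc=[19.970,22.080] rss=0.528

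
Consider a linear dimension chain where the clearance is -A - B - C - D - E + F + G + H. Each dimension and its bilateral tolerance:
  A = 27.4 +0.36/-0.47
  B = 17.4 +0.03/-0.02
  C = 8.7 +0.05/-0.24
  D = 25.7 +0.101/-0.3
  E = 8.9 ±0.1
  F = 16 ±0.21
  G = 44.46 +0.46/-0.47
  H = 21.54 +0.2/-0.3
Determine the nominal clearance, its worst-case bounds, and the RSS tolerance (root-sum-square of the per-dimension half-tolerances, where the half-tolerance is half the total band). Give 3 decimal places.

nominal=-6.100 wc=[-7.721,-4.100] rss=0.753

Stack each dimension's contribution:
  -A: nom -27.400 → Σnom=-27.400; wc +0.470/-0.360 → slack +0.470/-0.360; half-tol=0.415, Σhalf²=0.172225
  -B: nom -17.400 → Σnom=-44.800; wc +0.020/-0.030 → slack +0.490/-0.390; half-tol=0.025, Σhalf²=0.172850
  -C: nom -8.700 → Σnom=-53.500; wc +0.240/-0.050 → slack +0.730/-0.440; half-tol=0.145, Σhalf²=0.193875
  -D: nom -25.700 → Σnom=-79.200; wc +0.300/-0.101 → slack +1.030/-0.541; half-tol=0.201, Σhalf²=0.234075
  -E: nom -8.900 → Σnom=-88.100; wc +0.100/-0.100 → slack +1.130/-0.641; half-tol=0.100, Σhalf²=0.244075
  +F: nom +16.000 → Σnom=-72.100; wc +0.210/-0.210 → slack +1.340/-0.851; half-tol=0.210, Σhalf²=0.288175
  +G: nom +44.460 → Σnom=-27.640; wc +0.460/-0.470 → slack +1.800/-1.321; half-tol=0.465, Σhalf²=0.504400
  +H: nom +21.540 → Σnom=-6.100; wc +0.200/-0.300 → slack +2.000/-1.621; half-tol=0.250, Σhalf²=0.566900
Nominal = -6.100. Worst-case = [-6.100 - 1.621, -6.100 + 2.000] = [-7.721, -4.100]. RSS = √0.566900 = 0.753.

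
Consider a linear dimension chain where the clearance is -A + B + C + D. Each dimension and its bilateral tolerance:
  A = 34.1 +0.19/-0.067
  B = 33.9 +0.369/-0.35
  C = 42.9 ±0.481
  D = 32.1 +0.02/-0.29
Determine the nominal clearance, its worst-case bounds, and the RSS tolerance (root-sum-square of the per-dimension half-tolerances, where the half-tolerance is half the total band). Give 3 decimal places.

Stack each dimension's contribution:
  -A: nom -34.100 → Σnom=-34.100; wc +0.067/-0.190 → slack +0.067/-0.190; half-tol=0.129, Σhalf²=0.016512
  +B: nom +33.900 → Σnom=-0.200; wc +0.369/-0.350 → slack +0.436/-0.540; half-tol=0.359, Σhalf²=0.145753
  +C: nom +42.900 → Σnom=42.700; wc +0.481/-0.481 → slack +0.917/-1.021; half-tol=0.481, Σhalf²=0.377113
  +D: nom +32.100 → Σnom=74.800; wc +0.020/-0.290 → slack +0.937/-1.311; half-tol=0.155, Σhalf²=0.401139
Nominal = 74.800. Worst-case = [74.800 - 1.311, 74.800 + 0.937] = [73.489, 75.737]. RSS = √0.401139 = 0.633.

nominal=74.800 wc=[73.489,75.737] rss=0.633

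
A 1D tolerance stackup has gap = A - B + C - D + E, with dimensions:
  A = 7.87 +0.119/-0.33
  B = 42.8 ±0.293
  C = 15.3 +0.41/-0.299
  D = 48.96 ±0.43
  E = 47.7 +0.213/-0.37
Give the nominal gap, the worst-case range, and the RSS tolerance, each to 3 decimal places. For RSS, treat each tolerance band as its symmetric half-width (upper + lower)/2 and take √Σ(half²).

nominal=-20.890 wc=[-22.612,-19.425] rss=0.729

Stack each dimension's contribution:
  +A: nom +7.870 → Σnom=7.870; wc +0.119/-0.330 → slack +0.119/-0.330; half-tol=0.225, Σhalf²=0.050400
  -B: nom -42.800 → Σnom=-34.930; wc +0.293/-0.293 → slack +0.412/-0.623; half-tol=0.293, Σhalf²=0.136249
  +C: nom +15.300 → Σnom=-19.630; wc +0.410/-0.299 → slack +0.822/-0.922; half-tol=0.354, Σhalf²=0.261919
  -D: nom -48.960 → Σnom=-68.590; wc +0.430/-0.430 → slack +1.252/-1.352; half-tol=0.430, Σhalf²=0.446819
  +E: nom +47.700 → Σnom=-20.890; wc +0.213/-0.370 → slack +1.465/-1.722; half-tol=0.291, Σhalf²=0.531792
Nominal = -20.890. Worst-case = [-20.890 - 1.722, -20.890 + 1.465] = [-22.612, -19.425]. RSS = √0.531792 = 0.729.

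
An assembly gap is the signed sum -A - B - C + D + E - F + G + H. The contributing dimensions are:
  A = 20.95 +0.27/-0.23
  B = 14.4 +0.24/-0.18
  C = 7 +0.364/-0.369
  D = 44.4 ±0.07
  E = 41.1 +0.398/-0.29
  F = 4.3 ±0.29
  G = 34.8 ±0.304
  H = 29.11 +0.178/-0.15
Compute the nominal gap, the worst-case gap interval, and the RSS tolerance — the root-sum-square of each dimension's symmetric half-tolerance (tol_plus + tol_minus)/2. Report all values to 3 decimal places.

nominal=102.760 wc=[100.782,104.779] rss=0.753

Stack each dimension's contribution:
  -A: nom -20.950 → Σnom=-20.950; wc +0.230/-0.270 → slack +0.230/-0.270; half-tol=0.250, Σhalf²=0.062500
  -B: nom -14.400 → Σnom=-35.350; wc +0.180/-0.240 → slack +0.410/-0.510; half-tol=0.210, Σhalf²=0.106600
  -C: nom -7.000 → Σnom=-42.350; wc +0.369/-0.364 → slack +0.779/-0.874; half-tol=0.366, Σhalf²=0.240922
  +D: nom +44.400 → Σnom=2.050; wc +0.070/-0.070 → slack +0.849/-0.944; half-tol=0.070, Σhalf²=0.245822
  +E: nom +41.100 → Σnom=43.150; wc +0.398/-0.290 → slack +1.247/-1.234; half-tol=0.344, Σhalf²=0.364158
  -F: nom -4.300 → Σnom=38.850; wc +0.290/-0.290 → slack +1.537/-1.524; half-tol=0.290, Σhalf²=0.448258
  +G: nom +34.800 → Σnom=73.650; wc +0.304/-0.304 → slack +1.841/-1.828; half-tol=0.304, Σhalf²=0.540674
  +H: nom +29.110 → Σnom=102.760; wc +0.178/-0.150 → slack +2.019/-1.978; half-tol=0.164, Σhalf²=0.567570
Nominal = 102.760. Worst-case = [102.760 - 1.978, 102.760 + 2.019] = [100.782, 104.779]. RSS = √0.567570 = 0.753.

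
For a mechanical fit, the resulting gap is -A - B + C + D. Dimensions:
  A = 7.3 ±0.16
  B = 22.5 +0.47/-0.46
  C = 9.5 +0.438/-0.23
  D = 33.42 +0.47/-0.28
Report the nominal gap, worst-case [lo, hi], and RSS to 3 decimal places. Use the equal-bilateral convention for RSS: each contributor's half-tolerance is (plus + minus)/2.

nominal=13.120 wc=[11.980,14.648] rss=0.703

Stack each dimension's contribution:
  -A: nom -7.300 → Σnom=-7.300; wc +0.160/-0.160 → slack +0.160/-0.160; half-tol=0.160, Σhalf²=0.025600
  -B: nom -22.500 → Σnom=-29.800; wc +0.460/-0.470 → slack +0.620/-0.630; half-tol=0.465, Σhalf²=0.241825
  +C: nom +9.500 → Σnom=-20.300; wc +0.438/-0.230 → slack +1.058/-0.860; half-tol=0.334, Σhalf²=0.353381
  +D: nom +33.420 → Σnom=13.120; wc +0.470/-0.280 → slack +1.528/-1.140; half-tol=0.375, Σhalf²=0.494006
Nominal = 13.120. Worst-case = [13.120 - 1.140, 13.120 + 1.528] = [11.980, 14.648]. RSS = √0.494006 = 0.703.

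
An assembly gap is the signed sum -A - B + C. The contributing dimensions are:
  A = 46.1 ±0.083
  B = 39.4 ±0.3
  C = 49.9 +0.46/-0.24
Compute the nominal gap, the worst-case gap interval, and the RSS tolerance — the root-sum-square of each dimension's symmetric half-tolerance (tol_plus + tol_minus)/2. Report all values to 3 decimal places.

Stack each dimension's contribution:
  -A: nom -46.100 → Σnom=-46.100; wc +0.083/-0.083 → slack +0.083/-0.083; half-tol=0.083, Σhalf²=0.006889
  -B: nom -39.400 → Σnom=-85.500; wc +0.300/-0.300 → slack +0.383/-0.383; half-tol=0.300, Σhalf²=0.096889
  +C: nom +49.900 → Σnom=-35.600; wc +0.460/-0.240 → slack +0.843/-0.623; half-tol=0.350, Σhalf²=0.219389
Nominal = -35.600. Worst-case = [-35.600 - 0.623, -35.600 + 0.843] = [-36.223, -34.757]. RSS = √0.219389 = 0.468.

nominal=-35.600 wc=[-36.223,-34.757] rss=0.468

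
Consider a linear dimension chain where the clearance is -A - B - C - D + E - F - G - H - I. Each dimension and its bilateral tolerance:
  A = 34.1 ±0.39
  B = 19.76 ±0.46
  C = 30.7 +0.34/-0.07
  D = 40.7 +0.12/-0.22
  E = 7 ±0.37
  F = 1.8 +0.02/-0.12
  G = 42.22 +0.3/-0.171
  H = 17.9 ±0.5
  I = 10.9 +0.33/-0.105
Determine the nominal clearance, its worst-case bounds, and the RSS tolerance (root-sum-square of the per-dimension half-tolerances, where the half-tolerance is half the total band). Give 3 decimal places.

Stack each dimension's contribution:
  -A: nom -34.100 → Σnom=-34.100; wc +0.390/-0.390 → slack +0.390/-0.390; half-tol=0.390, Σhalf²=0.152100
  -B: nom -19.760 → Σnom=-53.860; wc +0.460/-0.460 → slack +0.850/-0.850; half-tol=0.460, Σhalf²=0.363700
  -C: nom -30.700 → Σnom=-84.560; wc +0.070/-0.340 → slack +0.920/-1.190; half-tol=0.205, Σhalf²=0.405725
  -D: nom -40.700 → Σnom=-125.260; wc +0.220/-0.120 → slack +1.140/-1.310; half-tol=0.170, Σhalf²=0.434625
  +E: nom +7.000 → Σnom=-118.260; wc +0.370/-0.370 → slack +1.510/-1.680; half-tol=0.370, Σhalf²=0.571525
  -F: nom -1.800 → Σnom=-120.060; wc +0.120/-0.020 → slack +1.630/-1.700; half-tol=0.070, Σhalf²=0.576425
  -G: nom -42.220 → Σnom=-162.280; wc +0.171/-0.300 → slack +1.801/-2.000; half-tol=0.235, Σhalf²=0.631885
  -H: nom -17.900 → Σnom=-180.180; wc +0.500/-0.500 → slack +2.301/-2.500; half-tol=0.500, Σhalf²=0.881885
  -I: nom -10.900 → Σnom=-191.080; wc +0.105/-0.330 → slack +2.406/-2.830; half-tol=0.217, Σhalf²=0.929191
Nominal = -191.080. Worst-case = [-191.080 - 2.830, -191.080 + 2.406] = [-193.910, -188.674]. RSS = √0.929191 = 0.964.

nominal=-191.080 wc=[-193.910,-188.674] rss=0.964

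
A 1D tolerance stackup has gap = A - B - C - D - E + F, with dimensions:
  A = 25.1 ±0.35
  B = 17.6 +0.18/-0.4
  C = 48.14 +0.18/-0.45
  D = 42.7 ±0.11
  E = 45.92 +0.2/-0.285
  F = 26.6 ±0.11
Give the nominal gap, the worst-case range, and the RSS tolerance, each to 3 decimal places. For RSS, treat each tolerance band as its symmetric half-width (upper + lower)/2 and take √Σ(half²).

nominal=-102.660 wc=[-103.790,-100.955] rss=0.624

Stack each dimension's contribution:
  +A: nom +25.100 → Σnom=25.100; wc +0.350/-0.350 → slack +0.350/-0.350; half-tol=0.350, Σhalf²=0.122500
  -B: nom -17.600 → Σnom=7.500; wc +0.400/-0.180 → slack +0.750/-0.530; half-tol=0.290, Σhalf²=0.206600
  -C: nom -48.140 → Σnom=-40.640; wc +0.450/-0.180 → slack +1.200/-0.710; half-tol=0.315, Σhalf²=0.305825
  -D: nom -42.700 → Σnom=-83.340; wc +0.110/-0.110 → slack +1.310/-0.820; half-tol=0.110, Σhalf²=0.317925
  -E: nom -45.920 → Σnom=-129.260; wc +0.285/-0.200 → slack +1.595/-1.020; half-tol=0.242, Σhalf²=0.376731
  +F: nom +26.600 → Σnom=-102.660; wc +0.110/-0.110 → slack +1.705/-1.130; half-tol=0.110, Σhalf²=0.388831
Nominal = -102.660. Worst-case = [-102.660 - 1.130, -102.660 + 1.705] = [-103.790, -100.955]. RSS = √0.388831 = 0.624.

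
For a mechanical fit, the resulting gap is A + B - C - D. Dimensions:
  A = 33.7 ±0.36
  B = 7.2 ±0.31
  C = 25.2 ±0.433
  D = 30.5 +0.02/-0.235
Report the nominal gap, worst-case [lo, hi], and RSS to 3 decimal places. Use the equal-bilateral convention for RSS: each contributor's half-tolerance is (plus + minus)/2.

nominal=-14.800 wc=[-15.923,-13.462] rss=0.655

Stack each dimension's contribution:
  +A: nom +33.700 → Σnom=33.700; wc +0.360/-0.360 → slack +0.360/-0.360; half-tol=0.360, Σhalf²=0.129600
  +B: nom +7.200 → Σnom=40.900; wc +0.310/-0.310 → slack +0.670/-0.670; half-tol=0.310, Σhalf²=0.225700
  -C: nom -25.200 → Σnom=15.700; wc +0.433/-0.433 → slack +1.103/-1.103; half-tol=0.433, Σhalf²=0.413189
  -D: nom -30.500 → Σnom=-14.800; wc +0.235/-0.020 → slack +1.338/-1.123; half-tol=0.128, Σhalf²=0.429445
Nominal = -14.800. Worst-case = [-14.800 - 1.123, -14.800 + 1.338] = [-15.923, -13.462]. RSS = √0.429445 = 0.655.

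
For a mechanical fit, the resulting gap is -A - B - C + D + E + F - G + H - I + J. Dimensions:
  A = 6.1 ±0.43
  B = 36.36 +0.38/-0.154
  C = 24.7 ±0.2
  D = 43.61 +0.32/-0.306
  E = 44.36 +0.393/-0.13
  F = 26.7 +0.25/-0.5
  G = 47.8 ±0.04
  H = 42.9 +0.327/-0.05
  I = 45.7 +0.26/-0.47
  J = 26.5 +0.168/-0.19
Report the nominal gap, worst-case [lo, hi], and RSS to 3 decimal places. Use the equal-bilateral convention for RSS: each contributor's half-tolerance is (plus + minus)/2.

Stack each dimension's contribution:
  -A: nom -6.100 → Σnom=-6.100; wc +0.430/-0.430 → slack +0.430/-0.430; half-tol=0.430, Σhalf²=0.184900
  -B: nom -36.360 → Σnom=-42.460; wc +0.154/-0.380 → slack +0.584/-0.810; half-tol=0.267, Σhalf²=0.256189
  -C: nom -24.700 → Σnom=-67.160; wc +0.200/-0.200 → slack +0.784/-1.010; half-tol=0.200, Σhalf²=0.296189
  +D: nom +43.610 → Σnom=-23.550; wc +0.320/-0.306 → slack +1.104/-1.316; half-tol=0.313, Σhalf²=0.394158
  +E: nom +44.360 → Σnom=20.810; wc +0.393/-0.130 → slack +1.497/-1.446; half-tol=0.262, Σhalf²=0.462540
  +F: nom +26.700 → Σnom=47.510; wc +0.250/-0.500 → slack +1.747/-1.946; half-tol=0.375, Σhalf²=0.603165
  -G: nom -47.800 → Σnom=-0.290; wc +0.040/-0.040 → slack +1.787/-1.986; half-tol=0.040, Σhalf²=0.604765
  +H: nom +42.900 → Σnom=42.610; wc +0.327/-0.050 → slack +2.114/-2.036; half-tol=0.189, Σhalf²=0.640298
  -I: nom -45.700 → Σnom=-3.090; wc +0.470/-0.260 → slack +2.584/-2.296; half-tol=0.365, Σhalf²=0.773523
  +J: nom +26.500 → Σnom=23.410; wc +0.168/-0.190 → slack +2.752/-2.486; half-tol=0.179, Σhalf²=0.805564
Nominal = 23.410. Worst-case = [23.410 - 2.486, 23.410 + 2.752] = [20.924, 26.162]. RSS = √0.805564 = 0.898.

nominal=23.410 wc=[20.924,26.162] rss=0.898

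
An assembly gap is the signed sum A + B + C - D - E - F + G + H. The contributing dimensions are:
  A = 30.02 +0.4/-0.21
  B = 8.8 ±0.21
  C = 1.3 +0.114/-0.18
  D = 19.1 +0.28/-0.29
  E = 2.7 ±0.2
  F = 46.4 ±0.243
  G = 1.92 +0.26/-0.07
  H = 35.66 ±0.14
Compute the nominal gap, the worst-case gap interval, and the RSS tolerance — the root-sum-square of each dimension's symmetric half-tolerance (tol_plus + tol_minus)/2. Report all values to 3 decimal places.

Stack each dimension's contribution:
  +A: nom +30.020 → Σnom=30.020; wc +0.400/-0.210 → slack +0.400/-0.210; half-tol=0.305, Σhalf²=0.093025
  +B: nom +8.800 → Σnom=38.820; wc +0.210/-0.210 → slack +0.610/-0.420; half-tol=0.210, Σhalf²=0.137125
  +C: nom +1.300 → Σnom=40.120; wc +0.114/-0.180 → slack +0.724/-0.600; half-tol=0.147, Σhalf²=0.158734
  -D: nom -19.100 → Σnom=21.020; wc +0.290/-0.280 → slack +1.014/-0.880; half-tol=0.285, Σhalf²=0.239959
  -E: nom -2.700 → Σnom=18.320; wc +0.200/-0.200 → slack +1.214/-1.080; half-tol=0.200, Σhalf²=0.279959
  -F: nom -46.400 → Σnom=-28.080; wc +0.243/-0.243 → slack +1.457/-1.323; half-tol=0.243, Σhalf²=0.339008
  +G: nom +1.920 → Σnom=-26.160; wc +0.260/-0.070 → slack +1.717/-1.393; half-tol=0.165, Σhalf²=0.366233
  +H: nom +35.660 → Σnom=9.500; wc +0.140/-0.140 → slack +1.857/-1.533; half-tol=0.140, Σhalf²=0.385833
Nominal = 9.500. Worst-case = [9.500 - 1.533, 9.500 + 1.857] = [7.967, 11.357]. RSS = √0.385833 = 0.621.

nominal=9.500 wc=[7.967,11.357] rss=0.621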